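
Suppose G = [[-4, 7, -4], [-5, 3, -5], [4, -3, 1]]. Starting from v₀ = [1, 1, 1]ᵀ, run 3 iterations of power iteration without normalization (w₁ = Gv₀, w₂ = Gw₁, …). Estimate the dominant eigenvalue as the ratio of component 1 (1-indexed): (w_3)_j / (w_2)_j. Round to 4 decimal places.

w1 = Gv₀ = ((-4)·1 + 7·1 + (-4)·1; (-5)·1 + 3·1 + (-5)·1; 4·1 + (-3)·1 + 1·1) = (-1, -7, 2)
w2 = Gw1 = ((-4)·(-1) + 7·(-7) + (-4)·2; (-5)·(-1) + 3·(-7) + (-5)·2; 4·(-1) + (-3)·(-7) + 1·2) = (-53, -26, 19)
w3 = Gw2 = (-46, 92, -115)
Ratio at component: -46 / -53 = 0.8679

λ ≈ 0.8679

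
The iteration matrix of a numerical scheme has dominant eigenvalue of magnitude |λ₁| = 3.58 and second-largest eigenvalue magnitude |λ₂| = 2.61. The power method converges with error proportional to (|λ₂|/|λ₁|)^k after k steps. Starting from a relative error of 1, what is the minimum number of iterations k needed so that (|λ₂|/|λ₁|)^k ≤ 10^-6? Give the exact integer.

44

|λ₂/λ₁| = 2.61/3.58 = 0.72905
Need k ≥ ln(10^-6) / ln(0.72905) = -13.8155 / -0.3160 ≈ 43.718
Smallest integer k satisfying the bound: 44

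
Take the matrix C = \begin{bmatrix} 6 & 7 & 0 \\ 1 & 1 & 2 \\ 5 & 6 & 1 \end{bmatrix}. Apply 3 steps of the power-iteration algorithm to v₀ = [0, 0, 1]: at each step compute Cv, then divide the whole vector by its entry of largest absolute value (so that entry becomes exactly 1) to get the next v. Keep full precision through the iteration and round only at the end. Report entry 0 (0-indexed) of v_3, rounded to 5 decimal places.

Cv0 = (0.000000, 2.000000, 1.000000); divide by 2.000000 → v1 = (0.000000, 1.000000, 0.500000)
Cv1 = (7.000000, 2.000000, 6.500000); divide by 7.000000 → v2 = (1.000000, 0.285714, 0.928571)
Cv2 = (8.000000, 3.142857, 7.642857); divide by 8.000000 → v3 = (1.000000, 0.392857, 0.955357)
Requested entry of v3: 112/112 = 1.00000

1.00000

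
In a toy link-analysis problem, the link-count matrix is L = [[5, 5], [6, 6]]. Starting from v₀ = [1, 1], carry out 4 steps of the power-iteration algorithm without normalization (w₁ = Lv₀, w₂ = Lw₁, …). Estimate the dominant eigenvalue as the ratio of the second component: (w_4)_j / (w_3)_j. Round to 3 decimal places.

λ ≈ 11.000

w1 = Lv₀ = (5·1 + 5·1; 6·1 + 6·1) = (10, 12)
w2 = Lw1 = (5·10 + 5·12; 6·10 + 6·12) = (110, 132)
w3 = Lw2 = (1210, 1452)
w4 = Lw3 = (13310, 15972)
Ratio at component: 15972 / 1452 = 11.000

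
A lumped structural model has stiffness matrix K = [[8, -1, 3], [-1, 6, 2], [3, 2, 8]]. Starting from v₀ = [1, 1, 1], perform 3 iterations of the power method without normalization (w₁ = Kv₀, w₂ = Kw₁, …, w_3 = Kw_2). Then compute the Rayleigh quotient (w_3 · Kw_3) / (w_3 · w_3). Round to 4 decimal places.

w1 = Kv₀ = (10, 7, 13)
w2 = Kw1 = (112, 58, 148)
w3 = Kw2 = (1282, 532, 1636)
Kw3 = (14632, 5182, 17998)
w3·Kw3 = 1282·14632 + 532·5182 + 1636·17998 = 50959776; w3·w3 = 1282·1282 + 532·532 + 1636·1636 = 4603044
λ ≈ 50959776/4603044 = 11.0709

11.0709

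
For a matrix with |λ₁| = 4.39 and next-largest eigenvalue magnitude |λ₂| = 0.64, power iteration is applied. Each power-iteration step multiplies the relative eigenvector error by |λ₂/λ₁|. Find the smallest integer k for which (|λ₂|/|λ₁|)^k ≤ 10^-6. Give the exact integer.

8

|λ₂/λ₁| = 0.64/4.39 = 0.14579
Need k ≥ ln(10^-6) / ln(0.14579) = -13.8155 / -1.9256 ≈ 7.175
Smallest integer k satisfying the bound: 8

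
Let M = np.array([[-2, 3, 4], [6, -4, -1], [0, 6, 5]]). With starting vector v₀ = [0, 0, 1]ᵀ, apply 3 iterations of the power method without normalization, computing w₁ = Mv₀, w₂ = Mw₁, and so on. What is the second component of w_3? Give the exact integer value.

w1 = Mv₀ = ((-2)·0 + 3·0 + 4·1; 6·0 + (-4)·0 + (-1)·1; 0·0 + 6·0 + 5·1) = (4, -1, 5)
w2 = Mw1 = ((-2)·4 + 3·(-1) + 4·5; 6·4 + (-4)·(-1) + (-1)·5; 0·4 + 6·(-1) + 5·5) = (9, 23, 19)
w3 = Mw2 = (127, -57, 233)
The requested component of w3 is -57.

-57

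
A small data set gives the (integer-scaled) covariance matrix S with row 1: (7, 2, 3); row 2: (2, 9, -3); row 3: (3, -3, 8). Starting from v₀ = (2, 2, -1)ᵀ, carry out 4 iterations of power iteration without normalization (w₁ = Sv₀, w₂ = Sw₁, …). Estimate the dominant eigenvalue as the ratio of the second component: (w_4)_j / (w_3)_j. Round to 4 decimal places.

w1 = Sv₀ = (7·2 + 2·2 + 3·(-1); 2·2 + 9·2 + (-3)·(-1); 3·2 + (-3)·2 + 8·(-1)) = (15, 25, -8)
w2 = Sw1 = (7·15 + 2·25 + 3·(-8); 2·15 + 9·25 + (-3)·(-8); 3·15 + (-3)·25 + 8·(-8)) = (131, 279, -94)
w3 = Sw2 = (1193, 3055, -1196)
w4 = Sw3 = (10873, 33469, -15154)
Ratio at component: 33469 / 3055 = 10.9555

λ ≈ 10.9555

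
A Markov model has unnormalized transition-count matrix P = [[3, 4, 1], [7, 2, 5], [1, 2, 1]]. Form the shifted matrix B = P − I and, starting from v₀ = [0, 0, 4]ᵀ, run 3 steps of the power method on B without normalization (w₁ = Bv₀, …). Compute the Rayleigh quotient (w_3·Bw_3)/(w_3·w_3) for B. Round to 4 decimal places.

μ ≈ 6.5148

B = P − I has rows (2, 4, 1); (7, 1, 5); (1, 2, 0)
w1 = Bv₀ = (4, 20, 0)
w2 = Bw1 = (88, 48, 44)
w3 = Bw2 = (412, 884, 184)
Bw3 = (4544, 4688, 2180)
w3·Bw3 = 6417440; w3·w3 = 985056; μ ≈ 6417440/985056 = 6.5148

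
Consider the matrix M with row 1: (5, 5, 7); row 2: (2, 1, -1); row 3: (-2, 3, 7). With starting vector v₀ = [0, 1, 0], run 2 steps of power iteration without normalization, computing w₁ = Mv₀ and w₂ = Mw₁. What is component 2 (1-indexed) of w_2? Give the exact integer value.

8

w1 = Mv₀ = (5, 1, 3)
w2 = Mw1 = (51, 8, 14)
The requested component of w2 is 8.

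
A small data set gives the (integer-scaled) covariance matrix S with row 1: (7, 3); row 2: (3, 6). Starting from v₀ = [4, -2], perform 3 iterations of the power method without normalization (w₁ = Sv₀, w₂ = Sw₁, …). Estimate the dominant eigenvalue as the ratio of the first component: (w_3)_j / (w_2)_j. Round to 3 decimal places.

w1 = Sv₀ = (7·4 + 3·(-2); 3·4 + 6·(-2)) = (22, 0)
w2 = Sw1 = (7·22 + 3·0; 3·22 + 6·0) = (154, 66)
w3 = Sw2 = (1276, 858)
Ratio at component: 1276 / 154 = 8.286

8.286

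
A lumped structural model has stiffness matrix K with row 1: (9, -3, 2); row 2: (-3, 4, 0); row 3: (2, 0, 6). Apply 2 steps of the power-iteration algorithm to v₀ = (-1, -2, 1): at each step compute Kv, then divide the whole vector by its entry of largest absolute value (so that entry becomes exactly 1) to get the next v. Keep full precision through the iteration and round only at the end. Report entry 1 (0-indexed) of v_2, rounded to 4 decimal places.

-0.7727

Kv0 = (-1.00000, -5.00000, 4.00000); divide by -5.00000 → v1 = (0.20000, 1.00000, -0.80000)
Kv1 = (-2.80000, 3.40000, -4.40000); divide by -4.40000 → v2 = (0.63636, -0.77273, 1.00000)
Requested entry of v2: -17/22 = -0.7727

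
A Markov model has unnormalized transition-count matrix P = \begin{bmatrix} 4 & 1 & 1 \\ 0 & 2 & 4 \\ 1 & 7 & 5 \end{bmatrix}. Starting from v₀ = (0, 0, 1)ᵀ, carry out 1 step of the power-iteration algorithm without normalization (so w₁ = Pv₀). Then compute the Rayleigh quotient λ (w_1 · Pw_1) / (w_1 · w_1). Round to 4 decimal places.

λ ≈ 9.4048

w1 = Pv₀ = (1, 4, 5)
Pw1 = (13, 28, 54)
w1·Pw1 = 1·13 + 4·28 + 5·54 = 395; w1·w1 = 1·1 + 4·4 + 5·5 = 42
λ ≈ 395/42 = 9.4048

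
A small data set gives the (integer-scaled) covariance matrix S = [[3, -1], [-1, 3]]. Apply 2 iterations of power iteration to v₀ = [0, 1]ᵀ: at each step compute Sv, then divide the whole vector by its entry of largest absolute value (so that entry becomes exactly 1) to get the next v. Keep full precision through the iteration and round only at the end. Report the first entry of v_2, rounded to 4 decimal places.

-0.6000

Sv0 = (-1.00000, 3.00000); divide by 3.00000 → v1 = (-0.33333, 1.00000)
Sv1 = (-2.00000, 3.33333); divide by 3.33333 → v2 = (-0.60000, 1.00000)
Requested entry of v2: -6/10 = -0.6000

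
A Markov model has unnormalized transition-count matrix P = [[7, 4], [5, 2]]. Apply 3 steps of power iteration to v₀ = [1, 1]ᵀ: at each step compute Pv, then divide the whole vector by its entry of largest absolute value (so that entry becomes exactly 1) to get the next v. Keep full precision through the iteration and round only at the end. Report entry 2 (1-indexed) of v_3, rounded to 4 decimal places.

0.6558

Pv0 = (11.00000, 7.00000); divide by 11.00000 → v1 = (1.00000, 0.63636)
Pv1 = (9.54545, 6.27273); divide by 9.54545 → v2 = (1.00000, 0.65714)
Pv2 = (9.62857, 6.31429); divide by 9.62857 → v3 = (1.00000, 0.65579)
Requested entry of v3: 663/1011 = 0.6558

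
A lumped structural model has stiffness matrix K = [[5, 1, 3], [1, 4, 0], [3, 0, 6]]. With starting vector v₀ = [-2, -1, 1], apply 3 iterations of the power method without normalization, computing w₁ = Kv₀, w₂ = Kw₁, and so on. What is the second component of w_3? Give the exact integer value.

w1 = Kv₀ = (-8, -6, 0)
w2 = Kw1 = (-46, -32, -24)
w3 = Kw2 = (-334, -174, -282)
The requested component of w3 is -174.

-174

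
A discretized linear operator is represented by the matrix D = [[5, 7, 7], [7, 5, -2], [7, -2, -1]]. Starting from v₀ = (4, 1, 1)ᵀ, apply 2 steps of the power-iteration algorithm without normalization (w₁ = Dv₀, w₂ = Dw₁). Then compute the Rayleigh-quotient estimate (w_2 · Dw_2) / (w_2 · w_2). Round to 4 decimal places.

w1 = Dv₀ = (34, 31, 25)
w2 = Dw1 = (562, 343, 151)
Dw2 = (6268, 5347, 3097)
w2·Dw2 = 562·6268 + 343·5347 + 151·3097 = 5824284; w2·w2 = 562·562 + 343·343 + 151·151 = 456294
λ ≈ 5824284/456294 = 12.7643

λ ≈ 12.7643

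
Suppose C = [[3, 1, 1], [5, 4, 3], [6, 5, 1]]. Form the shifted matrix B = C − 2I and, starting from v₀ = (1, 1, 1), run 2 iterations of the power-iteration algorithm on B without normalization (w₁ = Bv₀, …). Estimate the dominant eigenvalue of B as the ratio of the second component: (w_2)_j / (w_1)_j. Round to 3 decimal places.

μ ≈ 6.500

B = C − 2I has rows (1, 1, 1); (5, 2, 3); (6, 5, -1)
w1 = Bv₀ = (1·1 + 1·1 + 1·1; 5·1 + 2·1 + 3·1; 6·1 + 5·1 + (-1)·1) = (3, 10, 10)
w2 = Bw1 = (1·3 + 1·10 + 1·10; 5·3 + 2·10 + 3·10; 6·3 + 5·10 + (-1)·10) = (23, 65, 58)
Ratio: 65/10 = 6.500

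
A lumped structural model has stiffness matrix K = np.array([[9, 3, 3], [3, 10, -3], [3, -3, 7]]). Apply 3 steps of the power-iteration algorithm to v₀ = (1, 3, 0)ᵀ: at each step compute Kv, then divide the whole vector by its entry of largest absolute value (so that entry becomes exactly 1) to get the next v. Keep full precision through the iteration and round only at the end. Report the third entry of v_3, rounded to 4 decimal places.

Kv0 = (18.00000, 33.00000, -6.00000); divide by 33.00000 → v1 = (0.54545, 1.00000, -0.18182)
Kv1 = (7.36364, 12.18182, -2.63636); divide by 12.18182 → v2 = (0.60448, 1.00000, -0.21642)
Kv2 = (7.79104, 12.46269, -2.70149); divide by 12.46269 → v3 = (0.62515, 1.00000, -0.21677)
Requested entry of v3: -1086/5010 = -0.2168

-0.2168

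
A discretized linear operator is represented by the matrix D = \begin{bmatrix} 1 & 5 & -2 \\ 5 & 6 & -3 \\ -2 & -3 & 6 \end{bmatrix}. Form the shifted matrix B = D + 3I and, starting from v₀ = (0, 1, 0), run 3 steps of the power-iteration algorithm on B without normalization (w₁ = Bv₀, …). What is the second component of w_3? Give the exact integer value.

1582

B = D + 3I has rows (4, 5, -2); (5, 9, -3); (-2, -3, 9)
w1 = Bv₀ = (5, 9, -3)
w2 = Bw1 = (71, 115, -64)
w3 = Bw2 = (987, 1582, -1063)
Requested component of w3: 1582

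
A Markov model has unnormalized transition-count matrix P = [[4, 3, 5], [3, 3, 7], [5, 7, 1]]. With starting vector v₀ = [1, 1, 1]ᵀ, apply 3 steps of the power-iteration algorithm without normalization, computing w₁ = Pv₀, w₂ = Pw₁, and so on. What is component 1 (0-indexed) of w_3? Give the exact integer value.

w1 = Pv₀ = (4·1 + 3·1 + 5·1; 3·1 + 3·1 + 7·1; 5·1 + 7·1 + 1·1) = (12, 13, 13)
w2 = Pw1 = (4·12 + 3·13 + 5·13; 3·12 + 3·13 + 7·13; 5·12 + 7·13 + 1·13) = (152, 166, 164)
w3 = Pw2 = (1926, 2102, 2086)
The requested component of w3 is 2102.

2102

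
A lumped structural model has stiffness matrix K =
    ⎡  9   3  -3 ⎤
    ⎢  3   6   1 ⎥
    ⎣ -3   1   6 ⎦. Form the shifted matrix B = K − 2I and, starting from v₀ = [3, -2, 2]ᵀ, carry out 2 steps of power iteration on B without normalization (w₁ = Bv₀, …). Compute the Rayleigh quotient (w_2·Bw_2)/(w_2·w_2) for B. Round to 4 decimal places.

9.6903

B = K − 2I has rows (7, 3, -3); (3, 4, 1); (-3, 1, 4)
w1 = Bv₀ = (9, 3, -3)
w2 = Bw1 = (81, 36, -36)
Bw2 = (783, 351, -351)
w2·Bw2 = 88695; w2·w2 = 9153; μ ≈ 88695/9153 = 9.6903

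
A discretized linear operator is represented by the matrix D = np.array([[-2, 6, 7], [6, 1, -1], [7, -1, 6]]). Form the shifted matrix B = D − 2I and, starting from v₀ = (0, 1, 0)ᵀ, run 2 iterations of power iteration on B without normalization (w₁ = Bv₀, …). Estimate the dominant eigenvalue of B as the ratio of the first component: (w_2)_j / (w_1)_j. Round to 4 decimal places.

B = D − 2I has rows (-4, 6, 7); (6, -1, -1); (7, -1, 4)
w1 = Bv₀ = ((-4)·0 + 6·1 + 7·0; 6·0 + (-1)·1 + (-1)·0; 7·0 + (-1)·1 + 4·0) = (6, -1, -1)
w2 = Bw1 = ((-4)·6 + 6·(-1) + 7·(-1); 6·6 + (-1)·(-1) + (-1)·(-1); 7·6 + (-1)·(-1) + 4·(-1)) = (-37, 38, 39)
Ratio: -37/6 = -6.1667

μ ≈ -6.1667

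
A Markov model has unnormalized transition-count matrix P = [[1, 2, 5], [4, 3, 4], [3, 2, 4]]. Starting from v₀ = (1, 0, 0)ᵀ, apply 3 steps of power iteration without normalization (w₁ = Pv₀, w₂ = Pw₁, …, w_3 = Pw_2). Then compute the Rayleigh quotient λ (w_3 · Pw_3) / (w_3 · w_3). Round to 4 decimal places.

w1 = Pv₀ = (1·1 + 2·0 + 5·0; 4·1 + 3·0 + 4·0; 3·1 + 2·0 + 4·0) = (1, 4, 3)
w2 = Pw1 = (1·1 + 2·4 + 5·3; 4·1 + 3·4 + 4·3; 3·1 + 2·4 + 4·3) = (24, 28, 23)
w3 = Pw2 = (195, 272, 220)
Pw3 = (1839, 2476, 2009)
w3·Pw3 = 195·1839 + 272·2476 + 220·2009 = 1474057; w3·w3 = 195·195 + 272·272 + 220·220 = 160409
λ ≈ 1474057/160409 = 9.1894

9.1894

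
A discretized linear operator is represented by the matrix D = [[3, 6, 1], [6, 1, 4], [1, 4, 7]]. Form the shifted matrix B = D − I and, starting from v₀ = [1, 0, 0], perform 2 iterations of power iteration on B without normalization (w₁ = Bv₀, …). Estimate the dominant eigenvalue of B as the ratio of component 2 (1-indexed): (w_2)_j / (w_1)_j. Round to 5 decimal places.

2.66667

B = D − I has rows (2, 6, 1); (6, 0, 4); (1, 4, 6)
w1 = Bv₀ = (2, 6, 1)
w2 = Bw1 = (41, 16, 32)
Ratio: 16/6 = 2.66667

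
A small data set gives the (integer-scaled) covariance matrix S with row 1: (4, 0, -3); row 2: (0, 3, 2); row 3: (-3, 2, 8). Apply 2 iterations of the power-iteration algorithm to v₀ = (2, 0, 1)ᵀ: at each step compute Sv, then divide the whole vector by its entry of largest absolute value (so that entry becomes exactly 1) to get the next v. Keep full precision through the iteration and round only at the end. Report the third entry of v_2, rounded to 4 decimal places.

0.3571

Sv0 = (5.00000, 2.00000, 2.00000); divide by 5.00000 → v1 = (1.00000, 0.40000, 0.40000)
Sv1 = (2.80000, 2.00000, 1.00000); divide by 2.80000 → v2 = (1.00000, 0.71429, 0.35714)
Requested entry of v2: 5/14 = 0.3571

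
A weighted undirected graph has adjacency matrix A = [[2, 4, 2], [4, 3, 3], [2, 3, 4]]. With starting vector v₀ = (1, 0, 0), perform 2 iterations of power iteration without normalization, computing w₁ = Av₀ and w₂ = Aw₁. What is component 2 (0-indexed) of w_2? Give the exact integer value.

24

w1 = Av₀ = (2, 4, 2)
w2 = Aw1 = (24, 26, 24)
The requested component of w2 is 24.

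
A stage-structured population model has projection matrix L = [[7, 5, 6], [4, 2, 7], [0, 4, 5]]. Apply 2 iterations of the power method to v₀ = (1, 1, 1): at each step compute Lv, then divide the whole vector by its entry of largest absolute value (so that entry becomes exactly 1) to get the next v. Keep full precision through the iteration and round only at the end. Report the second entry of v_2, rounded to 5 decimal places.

Lv0 = (18.000000, 13.000000, 9.000000); divide by 18.000000 → v1 = (1.000000, 0.722222, 0.500000)
Lv1 = (13.611111, 8.944444, 5.388889); divide by 13.611111 → v2 = (1.000000, 0.657143, 0.395918)
Requested entry of v2: 161/245 = 0.65714

0.65714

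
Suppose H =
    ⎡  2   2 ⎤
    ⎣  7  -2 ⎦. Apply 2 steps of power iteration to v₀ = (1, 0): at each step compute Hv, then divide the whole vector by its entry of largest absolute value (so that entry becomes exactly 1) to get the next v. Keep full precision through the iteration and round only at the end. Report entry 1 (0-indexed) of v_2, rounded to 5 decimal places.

0.00000

Hv0 = (2.000000, 7.000000); divide by 7.000000 → v1 = (0.285714, 1.000000)
Hv1 = (2.571429, 0.000000); divide by 2.571429 → v2 = (1.000000, 0.000000)
Requested entry of v2: 0/18 = 0.00000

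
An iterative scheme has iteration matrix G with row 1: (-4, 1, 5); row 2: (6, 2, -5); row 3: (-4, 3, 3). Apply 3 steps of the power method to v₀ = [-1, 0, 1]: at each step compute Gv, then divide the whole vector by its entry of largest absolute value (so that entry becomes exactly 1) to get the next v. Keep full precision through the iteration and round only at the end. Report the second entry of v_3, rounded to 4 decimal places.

Gv0 = (9.00000, -11.00000, 7.00000); divide by -11.00000 → v1 = (-0.81818, 1.00000, -0.63636)
Gv1 = (1.09091, 0.27273, 4.36364); divide by 4.36364 → v2 = (0.25000, 0.06250, 1.00000)
Gv2 = (4.06250, -3.37500, 2.18750); divide by 4.06250 → v3 = (1.00000, -0.83077, 0.53846)
Requested entry of v3: 162/-195 = -0.8308

-0.8308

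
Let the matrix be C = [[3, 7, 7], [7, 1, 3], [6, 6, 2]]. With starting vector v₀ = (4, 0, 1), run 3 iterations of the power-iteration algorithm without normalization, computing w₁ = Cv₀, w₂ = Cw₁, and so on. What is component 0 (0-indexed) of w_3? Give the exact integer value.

w1 = Cv₀ = (3·4 + 7·0 + 7·1; 7·4 + 1·0 + 3·1; 6·4 + 6·0 + 2·1) = (19, 31, 26)
w2 = Cw1 = (3·19 + 7·31 + 7·26; 7·19 + 1·31 + 3·26; 6·19 + 6·31 + 2·26) = (456, 242, 352)
w3 = Cw2 = (5526, 4490, 4892)
The requested component of w3 is 5526.

5526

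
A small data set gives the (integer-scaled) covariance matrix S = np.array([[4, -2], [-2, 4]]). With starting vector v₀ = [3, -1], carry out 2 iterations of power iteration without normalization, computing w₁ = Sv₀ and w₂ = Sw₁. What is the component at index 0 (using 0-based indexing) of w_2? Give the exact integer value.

w1 = Sv₀ = (4·3 + (-2)·(-1); (-2)·3 + 4·(-1)) = (14, -10)
w2 = Sw1 = (4·14 + (-2)·(-10); (-2)·14 + 4·(-10)) = (76, -68)
The requested component of w2 is 76.

76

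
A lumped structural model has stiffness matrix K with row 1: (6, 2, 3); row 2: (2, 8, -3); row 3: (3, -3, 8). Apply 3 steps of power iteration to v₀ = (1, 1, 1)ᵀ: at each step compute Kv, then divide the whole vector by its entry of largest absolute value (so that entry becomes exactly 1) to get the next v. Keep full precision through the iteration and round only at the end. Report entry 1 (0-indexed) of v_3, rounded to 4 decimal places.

0.4292

Kv0 = (11.00000, 7.00000, 8.00000); divide by 11.00000 → v1 = (1.00000, 0.63636, 0.72727)
Kv1 = (9.45455, 4.90909, 6.90909); divide by 9.45455 → v2 = (1.00000, 0.51923, 0.73077)
Kv2 = (9.23077, 3.96154, 7.28846); divide by 9.23077 → v3 = (1.00000, 0.42917, 0.78958)
Requested entry of v3: 412/960 = 0.4292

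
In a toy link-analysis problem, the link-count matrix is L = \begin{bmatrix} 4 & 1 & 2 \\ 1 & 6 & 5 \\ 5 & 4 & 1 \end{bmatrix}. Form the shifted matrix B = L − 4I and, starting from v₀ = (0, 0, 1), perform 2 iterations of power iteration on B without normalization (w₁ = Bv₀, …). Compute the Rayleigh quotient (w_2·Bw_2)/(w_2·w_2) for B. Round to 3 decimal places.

-3.831

B = L − 4I has rows (0, 1, 2); (1, 2, 5); (5, 4, -3)
w1 = Bv₀ = (2, 5, -3)
w2 = Bw1 = (-1, -3, 39)
Bw2 = (75, 188, -134)
w2·Bw2 = -5865; w2·w2 = 1531; μ ≈ -5865/1531 = -3.831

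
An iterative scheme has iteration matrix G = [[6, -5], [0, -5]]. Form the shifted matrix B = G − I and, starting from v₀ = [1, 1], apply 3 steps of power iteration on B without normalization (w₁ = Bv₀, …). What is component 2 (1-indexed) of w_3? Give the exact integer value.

-216

B = G − I has rows (5, -5); (0, -6)
w1 = Bv₀ = (5·1 + (-5)·1; 0·1 + (-6)·1) = (0, -6)
w2 = Bw1 = (5·0 + (-5)·(-6); 0·0 + (-6)·(-6)) = (30, 36)
w3 = Bw2 = (-30, -216)
Requested component of w3: -216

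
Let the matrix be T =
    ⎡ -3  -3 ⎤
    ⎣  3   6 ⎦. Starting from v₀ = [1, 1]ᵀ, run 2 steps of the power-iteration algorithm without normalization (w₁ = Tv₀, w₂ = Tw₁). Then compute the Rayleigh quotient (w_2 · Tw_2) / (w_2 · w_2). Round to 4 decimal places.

λ ≈ 5.4706

w1 = Tv₀ = ((-3)·1 + (-3)·1; 3·1 + 6·1) = (-6, 9)
w2 = Tw1 = ((-3)·(-6) + (-3)·9; 3·(-6) + 6·9) = (-9, 36)
Tw2 = (-81, 189)
w2·Tw2 = (-9)·(-81) + 36·189 = 7533; w2·w2 = (-9)·(-9) + 36·36 = 1377
λ ≈ 7533/1377 = 5.4706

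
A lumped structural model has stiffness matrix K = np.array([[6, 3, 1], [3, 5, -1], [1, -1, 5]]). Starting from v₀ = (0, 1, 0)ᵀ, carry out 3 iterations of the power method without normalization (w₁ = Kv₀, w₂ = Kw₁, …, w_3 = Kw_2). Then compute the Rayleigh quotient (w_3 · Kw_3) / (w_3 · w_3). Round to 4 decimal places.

w1 = Kv₀ = (3, 5, -1)
w2 = Kw1 = (32, 35, -7)
w3 = Kw2 = (290, 278, -38)
Kw3 = (2536, 2298, -178)
w3·Kw3 = 290·2536 + 278·2298 + (-38)·(-178) = 1381048; w3·w3 = 290·290 + 278·278 + (-38)·(-38) = 162828
λ ≈ 1381048/162828 = 8.4816

λ ≈ 8.4816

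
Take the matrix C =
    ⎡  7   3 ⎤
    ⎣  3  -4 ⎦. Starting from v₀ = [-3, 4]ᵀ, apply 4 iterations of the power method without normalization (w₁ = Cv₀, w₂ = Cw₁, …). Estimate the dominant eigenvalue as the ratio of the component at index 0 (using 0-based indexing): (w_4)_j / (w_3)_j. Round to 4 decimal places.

λ ≈ 9.8353

w1 = Cv₀ = (-9, -25)
w2 = Cw1 = (-138, 73)
w3 = Cw2 = (-747, -706)
w4 = Cw3 = (-7347, 583)
Ratio at component: -7347 / -747 = 9.8353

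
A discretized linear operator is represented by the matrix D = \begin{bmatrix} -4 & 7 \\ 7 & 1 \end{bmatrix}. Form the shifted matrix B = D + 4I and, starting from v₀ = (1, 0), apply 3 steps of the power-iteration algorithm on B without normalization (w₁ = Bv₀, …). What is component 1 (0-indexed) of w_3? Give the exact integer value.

B = D + 4I has rows (0, 7); (7, 5)
w1 = Bv₀ = (0, 7)
w2 = Bw1 = (49, 35)
w3 = Bw2 = (245, 518)
Requested component of w3: 518

518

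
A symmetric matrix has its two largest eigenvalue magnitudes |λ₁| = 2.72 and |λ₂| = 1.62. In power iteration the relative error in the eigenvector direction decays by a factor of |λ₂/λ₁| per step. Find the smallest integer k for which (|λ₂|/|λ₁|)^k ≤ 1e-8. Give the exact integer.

36

|λ₂/λ₁| = 1.62/2.72 = 0.59559
Need k ≥ ln(1e-8) / ln(0.59559) = -18.4207 / -0.5182 ≈ 35.547
Smallest integer k satisfying the bound: 36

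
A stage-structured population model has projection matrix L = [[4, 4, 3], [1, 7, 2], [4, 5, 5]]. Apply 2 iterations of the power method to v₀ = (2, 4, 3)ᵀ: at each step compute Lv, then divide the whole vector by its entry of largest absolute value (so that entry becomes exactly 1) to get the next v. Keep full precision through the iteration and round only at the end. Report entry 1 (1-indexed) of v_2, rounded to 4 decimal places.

Lv0 = (33.00000, 36.00000, 43.00000); divide by 43.00000 → v1 = (0.76744, 0.83721, 1.00000)
Lv1 = (9.41860, 8.62791, 12.25581); divide by 12.25581 → v2 = (0.76850, 0.70398, 1.00000)
Requested entry of v2: 405/527 = 0.7685

0.7685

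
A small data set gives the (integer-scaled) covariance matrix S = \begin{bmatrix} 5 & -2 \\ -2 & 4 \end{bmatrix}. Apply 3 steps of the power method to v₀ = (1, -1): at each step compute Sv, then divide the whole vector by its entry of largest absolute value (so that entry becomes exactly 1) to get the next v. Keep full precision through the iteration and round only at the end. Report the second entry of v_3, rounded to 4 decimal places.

Sv0 = (7.00000, -6.00000); divide by 7.00000 → v1 = (1.00000, -0.85714)
Sv1 = (6.71429, -5.42857); divide by 6.71429 → v2 = (1.00000, -0.80851)
Sv2 = (6.61702, -5.23404); divide by 6.61702 → v3 = (1.00000, -0.79100)
Requested entry of v3: -246/311 = -0.7910

-0.7910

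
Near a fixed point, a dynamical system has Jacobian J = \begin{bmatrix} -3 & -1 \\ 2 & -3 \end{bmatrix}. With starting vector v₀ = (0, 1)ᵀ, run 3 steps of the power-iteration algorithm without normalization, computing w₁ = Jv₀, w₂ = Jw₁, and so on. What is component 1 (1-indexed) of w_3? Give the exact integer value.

w1 = Jv₀ = (-1, -3)
w2 = Jw1 = (6, 7)
w3 = Jw2 = (-25, -9)
The requested component of w3 is -25.

-25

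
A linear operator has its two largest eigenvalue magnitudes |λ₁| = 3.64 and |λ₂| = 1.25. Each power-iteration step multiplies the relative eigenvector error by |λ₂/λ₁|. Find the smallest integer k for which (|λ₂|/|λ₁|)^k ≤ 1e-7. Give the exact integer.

16

|λ₂/λ₁| = 1.25/3.64 = 0.34341
Need k ≥ ln(1e-7) / ln(0.34341) = -16.1181 / -1.0688 ≈ 15.080
Smallest integer k satisfying the bound: 16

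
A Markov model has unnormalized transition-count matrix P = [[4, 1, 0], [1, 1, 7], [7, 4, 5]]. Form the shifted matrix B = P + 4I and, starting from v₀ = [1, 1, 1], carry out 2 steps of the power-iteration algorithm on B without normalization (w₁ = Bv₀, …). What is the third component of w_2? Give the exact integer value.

295

B = P + 4I has rows (8, 1, 0); (1, 5, 7); (7, 4, 9)
w1 = Bv₀ = (8·1 + 1·1 + 0·1; 1·1 + 5·1 + 7·1; 7·1 + 4·1 + 9·1) = (9, 13, 20)
w2 = Bw1 = (8·9 + 1·13 + 0·20; 1·9 + 5·13 + 7·20; 7·9 + 4·13 + 9·20) = (85, 214, 295)
Requested component of w2: 295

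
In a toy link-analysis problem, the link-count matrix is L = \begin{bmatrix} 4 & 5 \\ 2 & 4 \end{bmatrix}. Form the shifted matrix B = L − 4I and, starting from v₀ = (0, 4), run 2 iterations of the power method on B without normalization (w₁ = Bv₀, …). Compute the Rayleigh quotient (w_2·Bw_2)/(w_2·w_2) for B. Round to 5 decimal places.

B = L − 4I has rows (0, 5); (2, 0)
w1 = Bv₀ = (20, 0)
w2 = Bw1 = (0, 40)
Bw2 = (200, 0)
w2·Bw2 = 0; w2·w2 = 1600; μ ≈ 0/1600 = 0.00000

0.00000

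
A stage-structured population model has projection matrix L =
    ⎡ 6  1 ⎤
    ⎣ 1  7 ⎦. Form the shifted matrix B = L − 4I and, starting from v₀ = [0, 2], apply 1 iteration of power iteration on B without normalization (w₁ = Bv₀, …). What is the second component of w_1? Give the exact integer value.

B = L − 4I has rows (2, 1); (1, 3)
w1 = Bv₀ = (2·0 + 1·2; 1·0 + 3·2) = (2, 6)
Requested component of w1: 6

6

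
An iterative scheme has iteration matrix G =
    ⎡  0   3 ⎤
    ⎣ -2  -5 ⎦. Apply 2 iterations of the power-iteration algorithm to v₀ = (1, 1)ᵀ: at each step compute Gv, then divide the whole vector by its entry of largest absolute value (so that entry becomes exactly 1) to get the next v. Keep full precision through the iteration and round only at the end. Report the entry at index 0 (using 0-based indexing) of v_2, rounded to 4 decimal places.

Gv0 = (3.00000, -7.00000); divide by -7.00000 → v1 = (-0.42857, 1.00000)
Gv1 = (3.00000, -4.14286); divide by -4.14286 → v2 = (-0.72414, 1.00000)
Requested entry of v2: -21/29 = -0.7241

-0.7241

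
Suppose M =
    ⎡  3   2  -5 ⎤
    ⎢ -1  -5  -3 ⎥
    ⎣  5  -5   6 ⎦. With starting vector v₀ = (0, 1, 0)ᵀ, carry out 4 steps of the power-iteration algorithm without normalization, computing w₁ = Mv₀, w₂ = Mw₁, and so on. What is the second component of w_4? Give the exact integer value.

1181

w1 = Mv₀ = (3·0 + 2·1 + (-5)·0; (-1)·0 + (-5)·1 + (-3)·0; 5·0 + (-5)·1 + 6·0) = (2, -5, -5)
w2 = Mw1 = (3·2 + 2·(-5) + (-5)·(-5); (-1)·2 + (-5)·(-5) + (-3)·(-5); 5·2 + (-5)·(-5) + 6·(-5)) = (21, 38, 5)
w3 = Mw2 = (114, -226, -55)
w4 = Mw3 = (165, 1181, 1370)
The requested component of w4 is 1181.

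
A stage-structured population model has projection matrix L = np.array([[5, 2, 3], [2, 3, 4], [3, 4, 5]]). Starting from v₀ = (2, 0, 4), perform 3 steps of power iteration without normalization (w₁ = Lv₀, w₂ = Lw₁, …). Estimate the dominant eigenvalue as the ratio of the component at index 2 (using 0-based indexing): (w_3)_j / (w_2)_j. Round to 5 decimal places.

10.49275

w1 = Lv₀ = (5·2 + 2·0 + 3·4; 2·2 + 3·0 + 4·4; 3·2 + 4·0 + 5·4) = (22, 20, 26)
w2 = Lw1 = (5·22 + 2·20 + 3·26; 2·22 + 3·20 + 4·26; 3·22 + 4·20 + 5·26) = (228, 208, 276)
w3 = Lw2 = (2384, 2184, 2896)
Ratio at component: 2896 / 276 = 10.49275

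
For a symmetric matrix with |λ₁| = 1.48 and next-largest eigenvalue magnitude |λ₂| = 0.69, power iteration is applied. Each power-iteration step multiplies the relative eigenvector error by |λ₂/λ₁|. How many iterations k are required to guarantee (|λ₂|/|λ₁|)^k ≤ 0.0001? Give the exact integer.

13

|λ₂/λ₁| = 0.69/1.48 = 0.46622
Need k ≥ ln(0.0001) / ln(0.46622) = -9.2103 / -0.7631 ≈ 12.070
Smallest integer k satisfying the bound: 13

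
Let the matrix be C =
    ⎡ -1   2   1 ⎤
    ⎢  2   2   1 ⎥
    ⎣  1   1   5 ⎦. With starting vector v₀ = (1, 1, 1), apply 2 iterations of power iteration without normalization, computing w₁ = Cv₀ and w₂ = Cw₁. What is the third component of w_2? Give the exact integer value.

w1 = Cv₀ = ((-1)·1 + 2·1 + 1·1; 2·1 + 2·1 + 1·1; 1·1 + 1·1 + 5·1) = (2, 5, 7)
w2 = Cw1 = ((-1)·2 + 2·5 + 1·7; 2·2 + 2·5 + 1·7; 1·2 + 1·5 + 5·7) = (15, 21, 42)
The requested component of w2 is 42.

42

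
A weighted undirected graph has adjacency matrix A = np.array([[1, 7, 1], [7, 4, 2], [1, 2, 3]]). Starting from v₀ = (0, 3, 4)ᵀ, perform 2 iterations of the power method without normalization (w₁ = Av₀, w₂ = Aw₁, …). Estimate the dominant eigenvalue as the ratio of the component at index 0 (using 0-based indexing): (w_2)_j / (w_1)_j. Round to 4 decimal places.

7.3200

w1 = Av₀ = (25, 20, 18)
w2 = Aw1 = (183, 291, 119)
Ratio at component: 183 / 25 = 7.3200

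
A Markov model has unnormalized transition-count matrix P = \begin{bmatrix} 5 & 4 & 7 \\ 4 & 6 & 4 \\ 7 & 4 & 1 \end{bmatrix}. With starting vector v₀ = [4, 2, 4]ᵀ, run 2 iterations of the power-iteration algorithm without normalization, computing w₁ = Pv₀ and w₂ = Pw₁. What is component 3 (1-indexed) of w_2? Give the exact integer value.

608

w1 = Pv₀ = (5·4 + 4·2 + 7·4; 4·4 + 6·2 + 4·4; 7·4 + 4·2 + 1·4) = (56, 44, 40)
w2 = Pw1 = (5·56 + 4·44 + 7·40; 4·56 + 6·44 + 4·40; 7·56 + 4·44 + 1·40) = (736, 648, 608)
The requested component of w2 is 608.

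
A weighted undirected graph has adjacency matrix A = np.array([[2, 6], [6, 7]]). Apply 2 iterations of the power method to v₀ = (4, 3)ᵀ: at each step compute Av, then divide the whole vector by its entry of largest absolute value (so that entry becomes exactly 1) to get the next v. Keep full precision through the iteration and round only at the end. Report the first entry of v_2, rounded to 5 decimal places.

Av0 = (26.000000, 45.000000); divide by 45.000000 → v1 = (0.577778, 1.000000)
Av1 = (7.155556, 10.466667); divide by 10.466667 → v2 = (0.683652, 1.000000)
Requested entry of v2: 322/471 = 0.68365

0.68365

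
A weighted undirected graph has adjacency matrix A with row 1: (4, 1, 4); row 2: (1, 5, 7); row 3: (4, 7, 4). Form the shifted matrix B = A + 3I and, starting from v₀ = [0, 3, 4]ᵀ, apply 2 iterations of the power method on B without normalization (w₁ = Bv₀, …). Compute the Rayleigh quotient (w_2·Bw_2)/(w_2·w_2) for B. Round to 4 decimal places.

μ ≈ 15.8836

B = A + 3I has rows (7, 1, 4); (1, 8, 7); (4, 7, 7)
w1 = Bv₀ = (19, 52, 49)
w2 = Bw1 = (381, 778, 783)
Bw2 = (6577, 12086, 12451)
w2·Bw2 = 21657878; w2·w2 = 1363534; μ ≈ 21657878/1363534 = 15.8836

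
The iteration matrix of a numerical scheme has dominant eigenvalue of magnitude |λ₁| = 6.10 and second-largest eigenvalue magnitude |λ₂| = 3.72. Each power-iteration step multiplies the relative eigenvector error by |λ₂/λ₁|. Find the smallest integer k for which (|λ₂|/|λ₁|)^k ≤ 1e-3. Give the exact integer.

|λ₂/λ₁| = 3.72/6.10 = 0.60984
Need k ≥ ln(1e-3) / ln(0.60984) = -6.9078 / -0.4946 ≈ 13.967
Smallest integer k satisfying the bound: 14

14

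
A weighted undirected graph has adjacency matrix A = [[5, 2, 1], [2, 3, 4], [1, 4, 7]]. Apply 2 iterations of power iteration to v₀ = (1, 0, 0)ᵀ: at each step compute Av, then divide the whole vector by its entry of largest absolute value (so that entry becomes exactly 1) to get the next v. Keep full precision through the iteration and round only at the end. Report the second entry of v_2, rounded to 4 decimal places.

Av0 = (5.00000, 2.00000, 1.00000); divide by 5.00000 → v1 = (1.00000, 0.40000, 0.20000)
Av1 = (6.00000, 4.00000, 4.00000); divide by 6.00000 → v2 = (1.00000, 0.66667, 0.66667)
Requested entry of v2: 20/30 = 0.6667

0.6667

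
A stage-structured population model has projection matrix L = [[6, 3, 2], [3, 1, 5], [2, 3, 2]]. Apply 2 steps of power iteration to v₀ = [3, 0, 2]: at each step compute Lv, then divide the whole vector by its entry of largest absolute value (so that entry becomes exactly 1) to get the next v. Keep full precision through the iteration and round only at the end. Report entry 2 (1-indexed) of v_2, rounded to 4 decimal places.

Lv0 = (22.00000, 19.00000, 10.00000); divide by 22.00000 → v1 = (1.00000, 0.86364, 0.45455)
Lv1 = (9.50000, 6.13636, 5.50000); divide by 9.50000 → v2 = (1.00000, 0.64593, 0.57895)
Requested entry of v2: 135/209 = 0.6459

0.6459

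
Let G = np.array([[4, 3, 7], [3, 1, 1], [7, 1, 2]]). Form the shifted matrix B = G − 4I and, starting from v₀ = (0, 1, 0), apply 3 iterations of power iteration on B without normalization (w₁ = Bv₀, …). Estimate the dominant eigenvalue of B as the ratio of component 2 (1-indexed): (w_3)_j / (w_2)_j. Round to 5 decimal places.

-2.47368

B = G − 4I has rows (0, 3, 7); (3, -3, 1); (7, 1, -2)
w1 = Bv₀ = (0·0 + 3·1 + 7·0; 3·0 + (-3)·1 + 1·0; 7·0 + 1·1 + (-2)·0) = (3, -3, 1)
w2 = Bw1 = (0·3 + 3·(-3) + 7·1; 3·3 + (-3)·(-3) + 1·1; 7·3 + 1·(-3) + (-2)·1) = (-2, 19, 16)
w3 = Bw2 = (169, -47, -27)
Ratio: -47/19 = -2.47368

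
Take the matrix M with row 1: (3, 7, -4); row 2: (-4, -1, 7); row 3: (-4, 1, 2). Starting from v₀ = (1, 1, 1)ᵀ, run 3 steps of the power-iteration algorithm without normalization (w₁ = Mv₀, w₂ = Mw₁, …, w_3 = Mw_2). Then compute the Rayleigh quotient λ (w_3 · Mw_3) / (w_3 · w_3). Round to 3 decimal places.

3.884

w1 = Mv₀ = (3·1 + 7·1 + (-4)·1; (-4)·1 + (-1)·1 + 7·1; (-4)·1 + 1·1 + 2·1) = (6, 2, -1)
w2 = Mw1 = (3·6 + 7·2 + (-4)·(-1); (-4)·6 + (-1)·2 + 7·(-1); (-4)·6 + 1·2 + 2·(-1)) = (36, -33, -24)
w3 = Mw2 = (-27, -279, -225)
Mw3 = (-1134, -1188, -621)
w3·Mw3 = (-27)·(-1134) + (-279)·(-1188) + (-225)·(-621) = 501795; w3·w3 = (-27)·(-27) + (-279)·(-279) + (-225)·(-225) = 129195
λ ≈ 501795/129195 = 3.884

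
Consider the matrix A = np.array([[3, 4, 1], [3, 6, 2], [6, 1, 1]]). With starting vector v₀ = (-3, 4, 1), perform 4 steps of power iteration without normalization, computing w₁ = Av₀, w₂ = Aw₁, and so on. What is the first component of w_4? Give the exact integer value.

w1 = Av₀ = (8, 17, -13)
w2 = Aw1 = (79, 100, 52)
w3 = Aw2 = (689, 941, 626)
w4 = Aw3 = (6457, 8965, 5701)
The requested component of w4 is 6457.

6457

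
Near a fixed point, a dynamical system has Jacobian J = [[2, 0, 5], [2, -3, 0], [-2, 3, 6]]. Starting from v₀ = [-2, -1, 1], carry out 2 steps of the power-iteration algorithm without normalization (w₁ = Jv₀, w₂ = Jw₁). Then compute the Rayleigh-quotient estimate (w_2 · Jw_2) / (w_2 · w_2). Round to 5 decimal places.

5.75787

w1 = Jv₀ = (2·(-2) + 0·(-1) + 5·1; 2·(-2) + (-3)·(-1) + 0·1; (-2)·(-2) + 3·(-1) + 6·1) = (1, -1, 7)
w2 = Jw1 = (2·1 + 0·(-1) + 5·7; 2·1 + (-3)·(-1) + 0·7; (-2)·1 + 3·(-1) + 6·7) = (37, 5, 37)
Jw2 = (259, 59, 163)
w2·Jw2 = 37·259 + 5·59 + 37·163 = 15909; w2·w2 = 37·37 + 5·5 + 37·37 = 2763
λ ≈ 15909/2763 = 5.75787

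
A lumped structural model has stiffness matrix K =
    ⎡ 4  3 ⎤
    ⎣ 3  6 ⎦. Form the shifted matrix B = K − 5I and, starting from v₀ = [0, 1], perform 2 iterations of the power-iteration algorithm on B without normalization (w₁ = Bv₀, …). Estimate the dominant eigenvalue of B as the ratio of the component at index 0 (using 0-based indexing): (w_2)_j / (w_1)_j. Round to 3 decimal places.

0.000

B = K − 5I has rows (-1, 3); (3, 1)
w1 = Bv₀ = (3, 1)
w2 = Bw1 = (0, 10)
Ratio: 0/3 = 0.000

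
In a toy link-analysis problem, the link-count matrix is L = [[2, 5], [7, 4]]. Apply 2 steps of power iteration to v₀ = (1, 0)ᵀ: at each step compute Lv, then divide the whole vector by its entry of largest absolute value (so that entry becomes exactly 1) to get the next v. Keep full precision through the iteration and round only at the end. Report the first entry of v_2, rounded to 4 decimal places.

0.9286

Lv0 = (2.00000, 7.00000); divide by 7.00000 → v1 = (0.28571, 1.00000)
Lv1 = (5.57143, 6.00000); divide by 6.00000 → v2 = (0.92857, 1.00000)
Requested entry of v2: 39/42 = 0.9286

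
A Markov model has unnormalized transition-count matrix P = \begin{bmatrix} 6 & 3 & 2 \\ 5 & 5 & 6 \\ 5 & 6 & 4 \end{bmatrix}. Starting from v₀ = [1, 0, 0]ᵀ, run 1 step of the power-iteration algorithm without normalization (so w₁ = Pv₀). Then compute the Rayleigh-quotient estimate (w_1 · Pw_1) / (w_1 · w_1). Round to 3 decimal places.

λ ≈ 13.849

w1 = Pv₀ = (6, 5, 5)
Pw1 = (61, 85, 80)
w1·Pw1 = 6·61 + 5·85 + 5·80 = 1191; w1·w1 = 6·6 + 5·5 + 5·5 = 86
λ ≈ 1191/86 = 13.849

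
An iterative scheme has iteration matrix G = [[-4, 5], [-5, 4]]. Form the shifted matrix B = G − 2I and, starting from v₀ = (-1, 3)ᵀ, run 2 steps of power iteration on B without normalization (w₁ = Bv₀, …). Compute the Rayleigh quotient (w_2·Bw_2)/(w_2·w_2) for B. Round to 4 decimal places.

-1.3804

B = G − 2I has rows (-6, 5); (-5, 2)
w1 = Bv₀ = ((-6)·(-1) + 5·3; (-5)·(-1) + 2·3) = (21, 11)
w2 = Bw1 = ((-6)·21 + 5·11; (-5)·21 + 2·11) = (-71, -83)
Bw2 = (11, 189)
w2·Bw2 = -16468; w2·w2 = 11930; μ ≈ -16468/11930 = -1.3804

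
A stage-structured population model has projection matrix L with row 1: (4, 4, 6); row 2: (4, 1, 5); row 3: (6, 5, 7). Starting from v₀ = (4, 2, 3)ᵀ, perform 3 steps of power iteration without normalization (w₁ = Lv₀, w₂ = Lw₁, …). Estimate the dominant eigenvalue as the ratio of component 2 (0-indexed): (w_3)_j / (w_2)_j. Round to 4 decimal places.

w1 = Lv₀ = (42, 33, 55)
w2 = Lw1 = (630, 476, 802)
w3 = Lw2 = (9236, 7006, 11774)
Ratio at component: 11774 / 802 = 14.6808

λ ≈ 14.6808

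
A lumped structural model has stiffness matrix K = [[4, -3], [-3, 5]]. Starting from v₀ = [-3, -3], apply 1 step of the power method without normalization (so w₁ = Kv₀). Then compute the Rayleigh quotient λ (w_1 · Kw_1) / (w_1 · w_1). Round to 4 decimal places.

w1 = Kv₀ = (-3, -6)
Kw1 = (6, -21)
w1·Kw1 = (-3)·6 + (-6)·(-21) = 108; w1·w1 = (-3)·(-3) + (-6)·(-6) = 45
λ ≈ 108/45 = 2.4000

λ ≈ 2.4000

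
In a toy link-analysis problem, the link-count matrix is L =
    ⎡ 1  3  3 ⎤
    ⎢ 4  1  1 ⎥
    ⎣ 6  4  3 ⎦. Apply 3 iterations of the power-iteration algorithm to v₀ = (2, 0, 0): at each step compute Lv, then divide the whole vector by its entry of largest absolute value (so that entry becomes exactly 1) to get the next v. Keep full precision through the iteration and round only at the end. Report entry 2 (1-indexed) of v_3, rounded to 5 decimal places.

0.49171

Lv0 = (2.000000, 8.000000, 12.000000); divide by 12.000000 → v1 = (0.166667, 0.666667, 1.000000)
Lv1 = (5.166667, 2.333333, 6.666667); divide by 6.666667 → v2 = (0.775000, 0.350000, 1.000000)
Lv2 = (4.825000, 4.450000, 9.050000); divide by 9.050000 → v3 = (0.533149, 0.491713, 1.000000)
Requested entry of v3: 356/724 = 0.49171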